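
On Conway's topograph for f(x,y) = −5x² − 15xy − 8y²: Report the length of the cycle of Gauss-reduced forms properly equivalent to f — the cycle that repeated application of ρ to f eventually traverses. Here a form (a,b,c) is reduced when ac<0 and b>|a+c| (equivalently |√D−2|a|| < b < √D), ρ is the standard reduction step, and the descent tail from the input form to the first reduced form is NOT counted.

D = 65, ⌊√D⌋ = 8
descent: ρ → (-8,-1,2)
descent: ρ → (2,5,-5)  [lands on river]
river: ρ → (-5,5,2)
river: ρ → (2,7,-2)
river: ρ → (-2,5,5)
river: ρ → (5,5,-2)
river: ρ → (-2,7,2)
ρ-cycle length = 6 (tail of 2 descent steps not counted)

6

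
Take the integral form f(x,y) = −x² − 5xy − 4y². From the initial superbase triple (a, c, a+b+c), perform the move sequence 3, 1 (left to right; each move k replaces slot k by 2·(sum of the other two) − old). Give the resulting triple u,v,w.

start (-1,-4,-10) = (f(1,0),f(0,1),f(1,1))
replace slot 3: 2·((-1)+(-4)) − (-10) = 0 → (-1,-4,0)
replace slot 1: 2·((-4)+0) − (-1) = -7 → (-7,-4,0)

-7,-4,0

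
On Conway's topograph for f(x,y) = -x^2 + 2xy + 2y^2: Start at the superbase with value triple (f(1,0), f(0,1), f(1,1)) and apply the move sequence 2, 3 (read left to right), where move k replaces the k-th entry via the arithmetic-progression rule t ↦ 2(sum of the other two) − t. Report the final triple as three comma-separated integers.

start (-1,2,3) = (f(1,0),f(0,1),f(1,1))
replace slot 2: 2·((-1)+3) − 2 = 2 → (-1,2,3)
replace slot 3: 2·((-1)+2) − 3 = -1 → (-1,2,-1)

-1,2,-1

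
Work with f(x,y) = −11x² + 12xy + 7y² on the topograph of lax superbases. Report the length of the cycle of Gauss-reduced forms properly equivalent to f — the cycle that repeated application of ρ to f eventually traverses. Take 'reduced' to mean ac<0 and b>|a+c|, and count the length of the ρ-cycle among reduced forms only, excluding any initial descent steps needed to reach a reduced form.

D = 452, ⌊√D⌋ = 21
river: ρ → (7,16,-7)
river: ρ → (-7,12,11)
river: ρ → (11,10,-8)
river: ρ → (-8,6,13)
river: ρ → (13,20,-1)
river: ρ → (-1,20,13)
river: ρ → (13,6,-8)
river: ρ → (-8,10,11)
river: ρ → (11,12,-7)
river: ρ → (-7,16,7)
river: ρ → (7,12,-11)
river: ρ → (-11,10,8)
river: ρ → (8,6,-13)
river: ρ → (-13,20,1)
river: ρ → (1,20,-13)
river: ρ → (-13,6,8)
river: ρ → (8,10,-11)
river: ρ → (-11,12,7)
ρ-cycle length = 18 (tail of 0 descent steps not counted)

18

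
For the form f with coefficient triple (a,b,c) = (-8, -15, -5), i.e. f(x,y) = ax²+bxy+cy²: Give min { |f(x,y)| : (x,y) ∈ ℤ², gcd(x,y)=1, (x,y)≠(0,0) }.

descent: ρ → (-5,5,2)  [lands on river]
river: ρ → (2,7,-2)
river: ρ → (-2,5,5)
river: ρ → (5,5,-2)
river: ρ → (-2,7,2)
river: ρ → (2,5,-5)
closes: descent 1, river 6
min |a| on river = 2

2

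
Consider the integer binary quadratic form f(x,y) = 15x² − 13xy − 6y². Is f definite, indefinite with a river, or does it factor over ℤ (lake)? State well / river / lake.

D = b²−4ac = (-13)² − 4·15·(-6) = 529
D = 23² is a perfect square ⇒ form factors over ℤ ⇒ lakes

lake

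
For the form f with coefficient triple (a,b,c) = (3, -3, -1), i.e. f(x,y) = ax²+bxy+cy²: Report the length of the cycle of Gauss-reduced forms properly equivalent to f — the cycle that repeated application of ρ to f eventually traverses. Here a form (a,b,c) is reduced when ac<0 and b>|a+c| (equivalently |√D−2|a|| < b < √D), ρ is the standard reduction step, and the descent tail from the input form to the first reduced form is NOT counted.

D = 21, ⌊√D⌋ = 4
descent: ρ → (-1,3,3)  [lands on river]
river: ρ → (3,3,-1)
ρ-cycle length = 2 (tail of 1 descent step not counted)

2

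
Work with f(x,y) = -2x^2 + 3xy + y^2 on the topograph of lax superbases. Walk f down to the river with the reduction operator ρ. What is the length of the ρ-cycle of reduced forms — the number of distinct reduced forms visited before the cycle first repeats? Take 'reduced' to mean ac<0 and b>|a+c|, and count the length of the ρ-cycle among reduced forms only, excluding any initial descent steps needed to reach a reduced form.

D = 17, ⌊√D⌋ = 4
river: ρ → (1,3,-2)
river: ρ → (-2,1,2)
river: ρ → (2,3,-1)
river: ρ → (-1,3,2)
river: ρ → (2,1,-2)
river: ρ → (-2,3,1)
ρ-cycle length = 6 (tail of 0 descent steps not counted)

6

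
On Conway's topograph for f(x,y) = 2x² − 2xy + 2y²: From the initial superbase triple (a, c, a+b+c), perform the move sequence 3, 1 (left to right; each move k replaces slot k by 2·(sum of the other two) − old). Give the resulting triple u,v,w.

start (2,2,2) = (f(1,0),f(0,1),f(1,1))
replace slot 3: 2·(2+2) − 2 = 6 → (2,2,6)
replace slot 1: 2·(2+6) − 2 = 14 → (14,2,6)

14,2,6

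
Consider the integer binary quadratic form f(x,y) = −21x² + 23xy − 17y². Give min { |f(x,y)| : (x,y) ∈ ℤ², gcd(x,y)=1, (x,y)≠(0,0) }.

translate: b→19 (≡-23 mod 42), so (21,-23,17)→(21,19,15)
flip: (21,19,15)→(15,-19,21)
translate: b→11 (≡-19 mod 30), so (15,-19,21)→(15,11,17)
reduced (well bottom): (15,11,17) with a≤c, −a<b≤a
well minimum |f| = |-15| = 15 (negative-definite)

15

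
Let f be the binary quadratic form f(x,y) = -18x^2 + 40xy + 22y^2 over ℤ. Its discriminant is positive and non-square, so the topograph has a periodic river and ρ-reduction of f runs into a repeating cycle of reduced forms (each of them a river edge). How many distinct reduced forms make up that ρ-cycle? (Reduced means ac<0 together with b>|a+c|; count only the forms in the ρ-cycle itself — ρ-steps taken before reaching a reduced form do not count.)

D = 3184, ⌊√D⌋ = 56
river: ρ → (22,48,-10)
river: ρ → (-10,52,12)
river: ρ → (12,44,-26)
river: ρ → (-26,8,30)
river: ρ → (30,52,-4)
river: ρ → (-4,52,30)
river: ρ → (30,8,-26)
river: ρ → (-26,44,12)
river: ρ → (12,52,-10)
river: ρ → (-10,48,22)
river: ρ → (22,40,-18)
river: ρ → (-18,32,30)
river: ρ → (30,28,-20)
river: ρ → (-20,52,6)
river: ρ → (6,56,-2)
river: ρ → (-2,56,6)
river: ρ → (6,52,-20)
river: ρ → (-20,28,30)
river: ρ → (30,32,-18)
river: ρ → (-18,40,22)
ρ-cycle length = 20 (tail of 0 descent steps not counted)

20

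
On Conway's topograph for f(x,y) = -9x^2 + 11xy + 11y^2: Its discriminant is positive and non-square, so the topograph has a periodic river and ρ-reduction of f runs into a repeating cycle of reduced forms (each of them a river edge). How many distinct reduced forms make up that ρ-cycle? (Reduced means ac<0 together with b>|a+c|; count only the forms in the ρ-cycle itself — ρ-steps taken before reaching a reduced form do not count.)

D = 517, ⌊√D⌋ = 22
river: ρ → (11,11,-9)
river: ρ → (-9,7,13)
river: ρ → (13,19,-3)
river: ρ → (-3,17,19)
river: ρ → (19,21,-1)
river: ρ → (-1,21,19)
river: ρ → (19,17,-3)
river: ρ → (-3,19,13)
river: ρ → (13,7,-9)
river: ρ → (-9,11,11)
ρ-cycle length = 10 (tail of 0 descent steps not counted)

10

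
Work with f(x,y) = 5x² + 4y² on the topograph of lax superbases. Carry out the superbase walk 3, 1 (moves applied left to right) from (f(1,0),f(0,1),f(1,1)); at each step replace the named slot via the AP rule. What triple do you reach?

start (5,4,9) = (f(1,0),f(0,1),f(1,1))
replace slot 3: 2·(5+4) − 9 = 9 → (5,4,9)
replace slot 1: 2·(4+9) − 5 = 21 → (21,4,9)

21,4,9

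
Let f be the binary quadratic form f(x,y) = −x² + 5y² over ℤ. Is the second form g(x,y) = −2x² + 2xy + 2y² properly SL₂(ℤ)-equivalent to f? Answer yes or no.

D₁ = 20, D₂ = 20
river cycle of f (length 2): (-1, 4, 1), (1, 4, -1)
river cycle of g (length 2): (2, 2, -2), (-2, 2, 2)
cycles differ ⇒ inequivalent

no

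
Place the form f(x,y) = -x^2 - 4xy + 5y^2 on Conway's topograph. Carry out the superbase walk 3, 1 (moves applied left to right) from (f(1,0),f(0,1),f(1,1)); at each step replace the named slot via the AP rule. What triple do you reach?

start (-1,5,0) = (f(1,0),f(0,1),f(1,1))
replace slot 3: 2·((-1)+5) − 0 = 8 → (-1,5,8)
replace slot 1: 2·(5+8) − (-1) = 27 → (27,5,8)

27,5,8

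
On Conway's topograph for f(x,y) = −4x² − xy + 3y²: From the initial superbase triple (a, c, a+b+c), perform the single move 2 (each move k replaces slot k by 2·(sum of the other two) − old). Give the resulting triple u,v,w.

start (-4,3,-2) = (f(1,0),f(0,1),f(1,1))
replace slot 2: 2·((-4)+(-2)) − 3 = -15 → (-4,-15,-2)

-4,-15,-2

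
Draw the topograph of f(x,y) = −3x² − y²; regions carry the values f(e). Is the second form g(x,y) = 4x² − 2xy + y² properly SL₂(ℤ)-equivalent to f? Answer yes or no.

D₁ = -12, D₂ = -12
f is negative-definite; reduce −f:
−f: flip: (3,0,1)→(1,0,3)
−f: reduced (well bottom): (1,0,3) with a≤c, −a<b≤a
flip sign back: reduced form of f is (-1,0,-3)
g: flip: (4,-2,1)→(1,2,4)
g: translate: b→0 (≡2 mod 2), so (1,2,4)→(1,0,3)
g: reduced (well bottom): (1,0,3) with a≤c, −a<b≤a
reduced forms (-1, 0, -3) vs (1, 0, 3) ⇒ inequivalent

no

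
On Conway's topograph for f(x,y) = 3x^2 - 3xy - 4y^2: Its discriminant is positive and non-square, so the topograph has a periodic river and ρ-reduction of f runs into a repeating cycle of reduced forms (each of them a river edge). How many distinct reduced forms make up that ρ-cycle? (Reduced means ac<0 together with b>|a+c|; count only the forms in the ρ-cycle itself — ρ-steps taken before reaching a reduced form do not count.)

D = 57, ⌊√D⌋ = 7
descent: ρ → (-4,3,3)  [lands on river]
river: ρ → (3,3,-4)
river: ρ → (-4,5,2)
river: ρ → (2,7,-1)
river: ρ → (-1,7,2)
river: ρ → (2,5,-4)
ρ-cycle length = 6 (tail of 1 descent step not counted)

6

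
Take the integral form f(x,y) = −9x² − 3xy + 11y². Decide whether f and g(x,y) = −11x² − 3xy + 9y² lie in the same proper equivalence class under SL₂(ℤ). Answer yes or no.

D₁ = 405, D₂ = 405
river cycle of f (length 6): (11, 3, -9), (-9, 15, 5), (5, 15, -9), (-9, 3, 11), (11, 19, -1), (-1, 19, 11)
river cycle of g (length 6): (9, 3, -11), (-11, 19, 1), (1, 19, -11), (-11, 3, 9), (9, 15, -5), (-5, 15, 9)
cycles differ ⇒ inequivalent

no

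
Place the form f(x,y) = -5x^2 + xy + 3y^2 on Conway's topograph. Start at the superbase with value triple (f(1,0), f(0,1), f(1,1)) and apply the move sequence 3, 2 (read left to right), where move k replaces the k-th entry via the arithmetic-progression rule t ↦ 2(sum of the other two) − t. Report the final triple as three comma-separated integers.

start (-5,3,-1) = (f(1,0),f(0,1),f(1,1))
replace slot 3: 2·((-5)+3) − (-1) = -3 → (-5,3,-3)
replace slot 2: 2·((-5)+(-3)) − 3 = -19 → (-5,-19,-3)

-5,-19,-3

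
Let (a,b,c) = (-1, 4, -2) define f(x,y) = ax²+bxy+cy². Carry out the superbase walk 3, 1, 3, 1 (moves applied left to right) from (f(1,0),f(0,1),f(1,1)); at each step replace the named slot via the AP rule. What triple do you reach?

start (-1,-2,1) = (f(1,0),f(0,1),f(1,1))
replace slot 3: 2·((-1)+(-2)) − 1 = -7 → (-1,-2,-7)
replace slot 1: 2·((-2)+(-7)) − (-1) = -17 → (-17,-2,-7)
replace slot 3: 2·((-17)+(-2)) − (-7) = -31 → (-17,-2,-31)
replace slot 1: 2·((-2)+(-31)) − (-17) = -49 → (-49,-2,-31)

-49,-2,-31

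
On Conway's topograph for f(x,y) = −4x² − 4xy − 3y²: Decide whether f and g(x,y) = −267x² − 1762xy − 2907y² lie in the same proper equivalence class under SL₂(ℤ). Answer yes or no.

D₁ = -32, D₂ = -32
f is negative-definite; reduce −f:
−f: flip: (4,4,3)→(3,-4,4)
−f: translate: b→2 (≡-4 mod 6), so (3,-4,4)→(3,2,3)
−f: reduced (well bottom): (3,2,3) with a≤c, −a<b≤a
flip sign back: reduced form of f is (-3,-2,-3)
g is negative-definite; reduce −g:
−g: translate: b→160 (≡1762 mod 534), so (267,1762,2907)→(267,160,24)
−g: flip: (267,160,24)→(24,-160,267)
−g: translate: b→-16 (≡-160 mod 48), so (24,-160,267)→(24,-16,3)
−g: flip: (24,-16,3)→(3,16,24)
−g: translate: b→-2 (≡16 mod 6), so (3,16,24)→(3,-2,3)
−g: flip: (3,-2,3)→(3,2,3)
−g: reduced (well bottom): (3,2,3) with a≤c, −a<b≤a
flip sign back: reduced form of g is (-3,-2,-3)
reduced forms (-3, -2, -3) vs (-3, -2, -3) ⇒ equivalent

yes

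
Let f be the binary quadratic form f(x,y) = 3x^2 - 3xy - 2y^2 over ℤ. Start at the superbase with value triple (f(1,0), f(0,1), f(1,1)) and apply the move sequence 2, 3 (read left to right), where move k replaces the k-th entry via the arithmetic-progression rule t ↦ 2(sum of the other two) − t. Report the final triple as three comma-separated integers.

start (3,-2,-2) = (f(1,0),f(0,1),f(1,1))
replace slot 2: 2·(3+(-2)) − (-2) = 4 → (3,4,-2)
replace slot 3: 2·(3+4) − (-2) = 16 → (3,4,16)

3,4,16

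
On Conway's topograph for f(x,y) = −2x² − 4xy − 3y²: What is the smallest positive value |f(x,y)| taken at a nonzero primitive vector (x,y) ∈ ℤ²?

translate: b→0 (≡4 mod 4), so (2,4,3)→(2,0,1)
flip: (2,0,1)→(1,0,2)
reduced (well bottom): (1,0,2) with a≤c, −a<b≤a
well minimum |f| = |-1| = 1 (negative-definite)

1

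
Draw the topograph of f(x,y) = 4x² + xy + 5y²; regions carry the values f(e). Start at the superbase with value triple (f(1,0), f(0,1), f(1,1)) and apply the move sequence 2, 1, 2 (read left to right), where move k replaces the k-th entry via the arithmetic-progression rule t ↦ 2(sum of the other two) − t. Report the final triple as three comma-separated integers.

start (4,5,10) = (f(1,0),f(0,1),f(1,1))
replace slot 2: 2·(4+10) − 5 = 23 → (4,23,10)
replace slot 1: 2·(23+10) − 4 = 62 → (62,23,10)
replace slot 2: 2·(62+10) − 23 = 121 → (62,121,10)

62,121,10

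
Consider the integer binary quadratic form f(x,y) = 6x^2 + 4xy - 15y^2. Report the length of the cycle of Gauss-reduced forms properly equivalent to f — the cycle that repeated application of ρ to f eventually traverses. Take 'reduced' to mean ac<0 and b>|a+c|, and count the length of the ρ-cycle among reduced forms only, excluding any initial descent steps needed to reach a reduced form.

D = 376, ⌊√D⌋ = 19
descent: ρ → (-15,-4,6)
descent: ρ → (6,16,-5)  [lands on river]
river: ρ → (-5,14,9)
river: ρ → (9,4,-10)
river: ρ → (-10,16,3)
river: ρ → (3,14,-15)
river: ρ → (-15,16,2)
river: ρ → (2,16,-15)
river: ρ → (-15,14,3)
river: ρ → (3,16,-10)
river: ρ → (-10,4,9)
river: ρ → (9,14,-5)
river: ρ → (-5,16,6)
river: ρ → (6,8,-13)
river: ρ → (-13,18,1)
river: ρ → (1,18,-13)
river: ρ → (-13,8,6)
ρ-cycle length = 16 (tail of 2 descent steps not counted)

16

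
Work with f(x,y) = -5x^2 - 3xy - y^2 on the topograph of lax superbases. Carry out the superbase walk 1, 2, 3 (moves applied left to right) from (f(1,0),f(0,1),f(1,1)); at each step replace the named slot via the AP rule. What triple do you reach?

start (-5,-1,-9) = (f(1,0),f(0,1),f(1,1))
replace slot 1: 2·((-1)+(-9)) − (-5) = -15 → (-15,-1,-9)
replace slot 2: 2·((-15)+(-9)) − (-1) = -47 → (-15,-47,-9)
replace slot 3: 2·((-15)+(-47)) − (-9) = -115 → (-15,-47,-115)

-15,-47,-115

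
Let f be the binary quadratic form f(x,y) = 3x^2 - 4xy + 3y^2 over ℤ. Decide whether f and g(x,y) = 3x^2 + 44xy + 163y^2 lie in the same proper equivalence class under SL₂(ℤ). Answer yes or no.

D₁ = -20, D₂ = -20
f: translate: b→2 (≡-4 mod 6), so (3,-4,3)→(3,2,2)
f: flip: (3,2,2)→(2,-2,3)
f: translate: b→2 (≡-2 mod 4), so (2,-2,3)→(2,2,3)
f: reduced (well bottom): (2,2,3) with a≤c, −a<b≤a
g: translate: b→2 (≡44 mod 6), so (3,44,163)→(3,2,2)
g: flip: (3,2,2)→(2,-2,3)
g: translate: b→2 (≡-2 mod 4), so (2,-2,3)→(2,2,3)
g: reduced (well bottom): (2,2,3) with a≤c, −a<b≤a
reduced forms (2, 2, 3) vs (2, 2, 3) ⇒ equivalent

yes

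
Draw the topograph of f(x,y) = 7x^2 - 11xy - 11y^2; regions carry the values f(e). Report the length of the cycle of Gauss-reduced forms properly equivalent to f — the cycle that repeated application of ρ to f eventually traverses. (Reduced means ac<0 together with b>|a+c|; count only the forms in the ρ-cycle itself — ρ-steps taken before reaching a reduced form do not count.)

D = 429, ⌊√D⌋ = 20
descent: ρ → (-11,11,7)  [lands on river]
river: ρ → (7,17,-5)
river: ρ → (-5,13,13)
river: ρ → (13,13,-5)
river: ρ → (-5,17,7)
river: ρ → (7,11,-11)
ρ-cycle length = 6 (tail of 1 descent step not counted)

6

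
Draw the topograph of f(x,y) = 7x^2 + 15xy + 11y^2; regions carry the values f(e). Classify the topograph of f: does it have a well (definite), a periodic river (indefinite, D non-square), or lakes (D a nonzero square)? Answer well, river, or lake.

D = b²−4ac = 15² − 4·7·11 = -83
D < 0 ⇒ definite ⇒ every region one sign ⇒ single well

well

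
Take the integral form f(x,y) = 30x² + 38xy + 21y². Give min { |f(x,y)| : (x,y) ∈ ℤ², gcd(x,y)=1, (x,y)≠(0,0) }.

translate: b→-22 (≡38 mod 60), so (30,38,21)→(30,-22,13)
flip: (30,-22,13)→(13,22,30)
translate: b→-4 (≡22 mod 26), so (13,22,30)→(13,-4,21)
reduced (well bottom): (13,-4,21) with a≤c, −a<b≤a
well minimum = a = 13

13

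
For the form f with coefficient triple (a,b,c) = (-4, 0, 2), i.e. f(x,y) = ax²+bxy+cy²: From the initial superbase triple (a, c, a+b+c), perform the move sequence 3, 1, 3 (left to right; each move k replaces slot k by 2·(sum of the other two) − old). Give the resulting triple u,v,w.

start (-4,2,-2) = (f(1,0),f(0,1),f(1,1))
replace slot 3: 2·((-4)+2) − (-2) = -2 → (-4,2,-2)
replace slot 1: 2·(2+(-2)) − (-4) = 4 → (4,2,-2)
replace slot 3: 2·(4+2) − (-2) = 14 → (4,2,14)

4,2,14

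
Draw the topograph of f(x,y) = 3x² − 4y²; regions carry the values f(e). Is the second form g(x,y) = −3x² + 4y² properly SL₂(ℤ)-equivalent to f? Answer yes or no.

D₁ = 48, D₂ = 48
river cycle of f (length 2): (3, 6, -1), (-1, 6, 3)
river cycle of g (length 2): (-3, 6, 1), (1, 6, -3)
cycles differ ⇒ inequivalent

no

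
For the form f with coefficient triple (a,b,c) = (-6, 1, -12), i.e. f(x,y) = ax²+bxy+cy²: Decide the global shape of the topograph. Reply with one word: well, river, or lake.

D = b²−4ac = 1² − 4·(-6)·(-12) = -287
D < 0 ⇒ definite ⇒ every region one sign ⇒ single well

well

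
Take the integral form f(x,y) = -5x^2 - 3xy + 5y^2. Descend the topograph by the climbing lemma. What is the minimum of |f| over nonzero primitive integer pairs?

descent: ρ → (5,3,-5)  [lands on river]
river: ρ → (-5,7,3)
river: ρ → (3,5,-7)
river: ρ → (-7,9,1)
river: ρ → (1,9,-7)
river: ρ → (-7,5,3)
river: ρ → (3,7,-5)
river: ρ → (-5,3,5)
river: ρ → (5,7,-3)
river: ρ → (-3,5,7)
river: ρ → (7,9,-1)
river: ρ → (-1,9,7)
river: ρ → (7,5,-3)
river: ρ → (-3,7,5)
closes: descent 1, river 14
min |a| on river = 1

1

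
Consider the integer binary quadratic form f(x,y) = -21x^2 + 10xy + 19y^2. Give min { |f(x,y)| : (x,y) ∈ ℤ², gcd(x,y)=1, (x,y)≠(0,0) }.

river: ρ → (19,28,-12)
river: ρ → (-12,20,27)
river: ρ → (27,34,-5)
river: ρ → (-5,36,20)
river: ρ → (20,4,-21)
river: ρ → (-21,38,3)
river: ρ → (3,40,-8)
river: ρ → (-8,40,3)
river: ρ → (3,38,-21)
river: ρ → (-21,4,20)
river: ρ → (20,36,-5)
river: ρ → (-5,34,27)
river: ρ → (27,20,-12)
river: ρ → (-12,28,19)
river: ρ → (19,10,-21)
river: ρ → (-21,32,8)
river: ρ → (8,32,-21)
river: ρ → (-21,10,19)
closes: descent 0, river 18
min |a| on river = 3

3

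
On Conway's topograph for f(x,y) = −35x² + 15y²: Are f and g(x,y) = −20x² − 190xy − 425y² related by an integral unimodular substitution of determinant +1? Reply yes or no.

D₁ = 2100, D₂ = 2100
river cycle of f (length 6): (15, 30, -20), (-20, 10, 25), (25, 40, -5), (-5, 40, 25), (25, 10, -20), (-20, 30, 15)
river cycle of g (length 6): (-20, 10, 25), (25, 40, -5), (-5, 40, 25), (25, 10, -20), (-20, 30, 15), (15, 30, -20)
cycles coincide ⇒ equivalent

yes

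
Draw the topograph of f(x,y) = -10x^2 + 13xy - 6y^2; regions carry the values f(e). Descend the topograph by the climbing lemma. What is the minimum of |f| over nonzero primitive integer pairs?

translate: b→7 (≡-13 mod 20), so (10,-13,6)→(10,7,3)
flip: (10,7,3)→(3,-7,10)
translate: b→-1 (≡-7 mod 6), so (3,-7,10)→(3,-1,6)
reduced (well bottom): (3,-1,6) with a≤c, −a<b≤a
well minimum |f| = |-3| = 3 (negative-definite)

3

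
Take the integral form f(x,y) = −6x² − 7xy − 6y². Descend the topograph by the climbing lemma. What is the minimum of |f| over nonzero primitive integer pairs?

translate: b→-5 (≡7 mod 12), so (6,7,6)→(6,-5,5)
flip: (6,-5,5)→(5,5,6)
reduced (well bottom): (5,5,6) with a≤c, −a<b≤a
well minimum |f| = |-5| = 5 (negative-definite)

5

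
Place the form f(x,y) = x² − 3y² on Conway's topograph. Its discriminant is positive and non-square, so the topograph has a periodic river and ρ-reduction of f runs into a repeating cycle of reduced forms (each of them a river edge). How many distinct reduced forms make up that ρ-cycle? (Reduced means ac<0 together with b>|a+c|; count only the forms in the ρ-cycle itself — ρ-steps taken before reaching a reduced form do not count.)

D = 12, ⌊√D⌋ = 3
descent: ρ → (-3,0,1)
descent: ρ → (1,2,-2)  [lands on river]
river: ρ → (-2,2,1)
ρ-cycle length = 2 (tail of 2 descent steps not counted)

2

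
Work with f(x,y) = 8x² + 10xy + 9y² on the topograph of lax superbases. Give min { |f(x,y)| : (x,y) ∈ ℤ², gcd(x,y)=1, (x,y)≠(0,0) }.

translate: b→-6 (≡10 mod 16), so (8,10,9)→(8,-6,7)
flip: (8,-6,7)→(7,6,8)
reduced (well bottom): (7,6,8) with a≤c, −a<b≤a
well minimum = a = 7

7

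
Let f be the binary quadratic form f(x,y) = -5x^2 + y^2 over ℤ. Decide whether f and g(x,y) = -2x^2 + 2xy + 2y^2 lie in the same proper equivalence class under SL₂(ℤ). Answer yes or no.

D₁ = 20, D₂ = 20
river cycle of f (length 2): (1, 4, -1), (-1, 4, 1)
river cycle of g (length 2): (2, 2, -2), (-2, 2, 2)
cycles differ ⇒ inequivalent

no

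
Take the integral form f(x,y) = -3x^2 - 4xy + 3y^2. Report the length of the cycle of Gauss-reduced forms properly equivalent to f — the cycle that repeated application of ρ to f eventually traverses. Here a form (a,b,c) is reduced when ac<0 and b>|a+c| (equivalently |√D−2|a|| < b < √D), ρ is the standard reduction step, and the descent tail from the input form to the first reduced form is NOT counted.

D = 52, ⌊√D⌋ = 7
descent: ρ → (3,4,-3)  [lands on river]
river: ρ → (-3,2,4)
river: ρ → (4,6,-1)
river: ρ → (-1,6,4)
river: ρ → (4,2,-3)
river: ρ → (-3,4,3)
river: ρ → (3,2,-4)
river: ρ → (-4,6,1)
river: ρ → (1,6,-4)
river: ρ → (-4,2,3)
ρ-cycle length = 10 (tail of 1 descent step not counted)

10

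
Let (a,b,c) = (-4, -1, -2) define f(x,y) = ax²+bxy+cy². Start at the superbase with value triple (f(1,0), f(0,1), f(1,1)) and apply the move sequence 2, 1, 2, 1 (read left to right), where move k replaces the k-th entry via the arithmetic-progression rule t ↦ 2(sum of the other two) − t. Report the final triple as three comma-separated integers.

start (-4,-2,-7) = (f(1,0),f(0,1),f(1,1))
replace slot 2: 2·((-4)+(-7)) − (-2) = -20 → (-4,-20,-7)
replace slot 1: 2·((-20)+(-7)) − (-4) = -50 → (-50,-20,-7)
replace slot 2: 2·((-50)+(-7)) − (-20) = -94 → (-50,-94,-7)
replace slot 1: 2·((-94)+(-7)) − (-50) = -152 → (-152,-94,-7)

-152,-94,-7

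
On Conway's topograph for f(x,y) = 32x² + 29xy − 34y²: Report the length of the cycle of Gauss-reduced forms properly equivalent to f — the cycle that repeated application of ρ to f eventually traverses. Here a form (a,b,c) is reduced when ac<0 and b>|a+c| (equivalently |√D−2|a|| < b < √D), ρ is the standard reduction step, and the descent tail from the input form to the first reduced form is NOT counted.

D = 5193, ⌊√D⌋ = 72
river: ρ → (-34,39,27)
river: ρ → (27,69,-4)
river: ρ → (-4,67,44)
river: ρ → (44,21,-27)
river: ρ → (-27,33,38)
river: ρ → (38,43,-22)
river: ρ → (-22,45,36)
river: ρ → (36,27,-31)
river: ρ → (-31,35,32)
river: ρ → (32,29,-34)
ρ-cycle length = 10 (tail of 0 descent steps not counted)

10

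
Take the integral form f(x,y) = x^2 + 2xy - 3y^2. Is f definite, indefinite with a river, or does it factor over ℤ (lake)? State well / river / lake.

D = b²−4ac = 2² − 4·1·(-3) = 16
D = 4² is a perfect square ⇒ form factors over ℤ ⇒ lakes

lake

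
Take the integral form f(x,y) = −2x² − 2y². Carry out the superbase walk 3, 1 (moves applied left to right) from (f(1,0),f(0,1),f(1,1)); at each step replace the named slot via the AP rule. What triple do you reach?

start (-2,-2,-4) = (f(1,0),f(0,1),f(1,1))
replace slot 3: 2·((-2)+(-2)) − (-4) = -4 → (-2,-2,-4)
replace slot 1: 2·((-2)+(-4)) − (-2) = -10 → (-10,-2,-4)

-10,-2,-4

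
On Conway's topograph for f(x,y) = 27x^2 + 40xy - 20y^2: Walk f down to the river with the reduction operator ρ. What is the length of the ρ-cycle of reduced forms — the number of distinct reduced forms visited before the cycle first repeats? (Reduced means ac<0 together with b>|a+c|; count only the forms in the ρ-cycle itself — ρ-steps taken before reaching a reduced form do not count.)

D = 3760, ⌊√D⌋ = 61
river: ρ → (-20,40,27)
river: ρ → (27,14,-33)
river: ρ → (-33,52,8)
river: ρ → (8,60,-5)
river: ρ → (-5,60,8)
river: ρ → (8,52,-33)
river: ρ → (-33,14,27)
river: ρ → (27,40,-20)
ρ-cycle length = 8 (tail of 0 descent steps not counted)

8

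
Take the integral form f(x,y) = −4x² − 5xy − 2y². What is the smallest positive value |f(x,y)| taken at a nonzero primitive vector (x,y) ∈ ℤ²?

translate: b→-3 (≡5 mod 8), so (4,5,2)→(4,-3,1)
flip: (4,-3,1)→(1,3,4)
translate: b→1 (≡3 mod 2), so (1,3,4)→(1,1,2)
reduced (well bottom): (1,1,2) with a≤c, −a<b≤a
well minimum |f| = |-1| = 1 (negative-definite)

1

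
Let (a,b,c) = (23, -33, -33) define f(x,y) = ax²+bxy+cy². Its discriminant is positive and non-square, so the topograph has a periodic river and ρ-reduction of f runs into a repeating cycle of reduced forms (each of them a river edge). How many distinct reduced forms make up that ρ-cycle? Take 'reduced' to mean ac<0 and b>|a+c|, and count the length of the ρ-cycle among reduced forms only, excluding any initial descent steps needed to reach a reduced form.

D = 4125, ⌊√D⌋ = 64
descent: ρ → (-33,33,23)  [lands on river]
river: ρ → (23,59,-7)
river: ρ → (-7,53,47)
river: ρ → (47,41,-13)
river: ρ → (-13,63,3)
river: ρ → (3,63,-13)
river: ρ → (-13,41,47)
river: ρ → (47,53,-7)
river: ρ → (-7,59,23)
river: ρ → (23,33,-33)
ρ-cycle length = 10 (tail of 1 descent step not counted)

10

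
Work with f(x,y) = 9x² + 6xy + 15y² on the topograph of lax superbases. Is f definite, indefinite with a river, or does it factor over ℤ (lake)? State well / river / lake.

D = b²−4ac = 6² − 4·9·15 = -504
D < 0 ⇒ definite ⇒ every region one sign ⇒ single well

well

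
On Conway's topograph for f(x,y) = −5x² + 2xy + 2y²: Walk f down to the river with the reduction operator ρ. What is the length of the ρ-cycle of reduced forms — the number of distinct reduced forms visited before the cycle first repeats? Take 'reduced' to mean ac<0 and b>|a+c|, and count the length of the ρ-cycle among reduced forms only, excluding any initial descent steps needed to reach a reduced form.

D = 44, ⌊√D⌋ = 6
descent: ρ → (2,6,-1)  [lands on river]
river: ρ → (-1,6,2)
ρ-cycle length = 2 (tail of 1 descent step not counted)

2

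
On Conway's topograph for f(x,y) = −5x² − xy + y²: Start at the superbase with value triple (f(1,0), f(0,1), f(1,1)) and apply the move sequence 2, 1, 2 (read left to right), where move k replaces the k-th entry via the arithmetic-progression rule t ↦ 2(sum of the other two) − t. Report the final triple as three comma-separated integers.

start (-5,1,-5) = (f(1,0),f(0,1),f(1,1))
replace slot 2: 2·((-5)+(-5)) − 1 = -21 → (-5,-21,-5)
replace slot 1: 2·((-21)+(-5)) − (-5) = -47 → (-47,-21,-5)
replace slot 2: 2·((-47)+(-5)) − (-21) = -83 → (-47,-83,-5)

-47,-83,-5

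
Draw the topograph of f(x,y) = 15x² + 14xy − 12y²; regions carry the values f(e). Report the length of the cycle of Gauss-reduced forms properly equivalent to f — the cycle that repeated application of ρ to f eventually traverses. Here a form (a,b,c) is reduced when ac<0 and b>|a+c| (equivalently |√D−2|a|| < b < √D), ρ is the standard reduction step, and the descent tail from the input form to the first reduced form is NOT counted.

D = 916, ⌊√D⌋ = 30
river: ρ → (-12,10,17)
river: ρ → (17,24,-5)
river: ρ → (-5,26,12)
river: ρ → (12,22,-9)
river: ρ → (-9,14,20)
river: ρ → (20,26,-3)
river: ρ → (-3,28,11)
river: ρ → (11,16,-15)
river: ρ → (-15,14,12)
river: ρ → (12,10,-17)
river: ρ → (-17,24,5)
river: ρ → (5,26,-12)
river: ρ → (-12,22,9)
river: ρ → (9,14,-20)
river: ρ → (-20,26,3)
river: ρ → (3,28,-11)
river: ρ → (-11,16,15)
river: ρ → (15,14,-12)
ρ-cycle length = 18 (tail of 0 descent steps not counted)

18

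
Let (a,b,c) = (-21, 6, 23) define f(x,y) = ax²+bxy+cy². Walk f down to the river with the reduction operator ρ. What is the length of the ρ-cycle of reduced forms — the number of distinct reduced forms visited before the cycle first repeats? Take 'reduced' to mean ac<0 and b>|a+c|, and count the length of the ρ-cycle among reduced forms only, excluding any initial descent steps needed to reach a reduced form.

D = 1968, ⌊√D⌋ = 44
river: ρ → (23,40,-4)
river: ρ → (-4,40,23)
river: ρ → (23,6,-21)
river: ρ → (-21,36,8)
river: ρ → (8,44,-1)
river: ρ → (-1,44,8)
river: ρ → (8,36,-21)
river: ρ → (-21,6,23)
ρ-cycle length = 8 (tail of 0 descent steps not counted)

8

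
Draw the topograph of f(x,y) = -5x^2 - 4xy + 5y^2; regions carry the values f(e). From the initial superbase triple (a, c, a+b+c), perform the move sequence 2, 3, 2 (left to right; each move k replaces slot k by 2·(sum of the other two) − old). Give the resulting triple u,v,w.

start (-5,5,-4) = (f(1,0),f(0,1),f(1,1))
replace slot 2: 2·((-5)+(-4)) − 5 = -23 → (-5,-23,-4)
replace slot 3: 2·((-5)+(-23)) − (-4) = -52 → (-5,-23,-52)
replace slot 2: 2·((-5)+(-52)) − (-23) = -91 → (-5,-91,-52)

-5,-91,-52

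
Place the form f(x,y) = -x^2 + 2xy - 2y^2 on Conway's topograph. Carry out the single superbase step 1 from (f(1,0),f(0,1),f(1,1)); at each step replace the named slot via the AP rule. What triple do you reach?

start (-1,-2,-1) = (f(1,0),f(0,1),f(1,1))
replace slot 1: 2·((-2)+(-1)) − (-1) = -5 → (-5,-2,-1)

-5,-2,-1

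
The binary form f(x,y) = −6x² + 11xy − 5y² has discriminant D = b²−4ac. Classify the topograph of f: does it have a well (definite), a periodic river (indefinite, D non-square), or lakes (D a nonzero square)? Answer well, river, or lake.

D = b²−4ac = 11² − 4·(-6)·(-5) = 1
D = 1² is a perfect square ⇒ form factors over ℤ ⇒ lakes

lake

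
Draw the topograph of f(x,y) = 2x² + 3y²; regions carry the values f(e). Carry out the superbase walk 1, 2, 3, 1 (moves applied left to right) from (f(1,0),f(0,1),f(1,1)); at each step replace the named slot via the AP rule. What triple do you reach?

start (2,3,5) = (f(1,0),f(0,1),f(1,1))
replace slot 1: 2·(3+5) − 2 = 14 → (14,3,5)
replace slot 2: 2·(14+5) − 3 = 35 → (14,35,5)
replace slot 3: 2·(14+35) − 5 = 93 → (14,35,93)
replace slot 1: 2·(35+93) − 14 = 242 → (242,35,93)

242,35,93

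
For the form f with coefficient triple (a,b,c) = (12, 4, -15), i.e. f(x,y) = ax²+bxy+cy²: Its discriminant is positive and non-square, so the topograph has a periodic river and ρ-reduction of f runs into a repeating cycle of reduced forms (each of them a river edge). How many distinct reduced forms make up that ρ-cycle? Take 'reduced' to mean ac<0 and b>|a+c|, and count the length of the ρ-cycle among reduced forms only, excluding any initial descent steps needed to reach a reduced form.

D = 736, ⌊√D⌋ = 27
river: ρ → (-15,26,1)
river: ρ → (1,26,-15)
river: ρ → (-15,4,12)
river: ρ → (12,20,-7)
river: ρ → (-7,22,9)
river: ρ → (9,14,-15)
river: ρ → (-15,16,8)
river: ρ → (8,16,-15)
river: ρ → (-15,14,9)
river: ρ → (9,22,-7)
river: ρ → (-7,20,12)
river: ρ → (12,4,-15)
ρ-cycle length = 12 (tail of 0 descent steps not counted)

12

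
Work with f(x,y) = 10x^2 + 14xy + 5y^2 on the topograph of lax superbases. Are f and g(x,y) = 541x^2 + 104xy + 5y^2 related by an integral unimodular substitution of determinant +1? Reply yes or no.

D₁ = -4, D₂ = -4
f: translate: b→-6 (≡14 mod 20), so (10,14,5)→(10,-6,1)
f: flip: (10,-6,1)→(1,6,10)
f: translate: b→0 (≡6 mod 2), so (1,6,10)→(1,0,1)
f: reduced (well bottom): (1,0,1) with a≤c, −a<b≤a
g: flip: (541,104,5)→(5,-104,541)
g: translate: b→-4 (≡-104 mod 10), so (5,-104,541)→(5,-4,1)
g: flip: (5,-4,1)→(1,4,5)
g: translate: b→0 (≡4 mod 2), so (1,4,5)→(1,0,1)
g: reduced (well bottom): (1,0,1) with a≤c, −a<b≤a
reduced forms (1, 0, 1) vs (1, 0, 1) ⇒ equivalent

yes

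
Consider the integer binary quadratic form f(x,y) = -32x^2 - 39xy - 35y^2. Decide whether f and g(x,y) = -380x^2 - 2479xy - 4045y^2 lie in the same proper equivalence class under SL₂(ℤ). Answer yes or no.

D₁ = -2959, D₂ = -2959
f is negative-definite; reduce −f:
−f: translate: b→-25 (≡39 mod 64), so (32,39,35)→(32,-25,28)
−f: flip: (32,-25,28)→(28,25,32)
−f: reduced (well bottom): (28,25,32) with a≤c, −a<b≤a
flip sign back: reduced form of f is (-28,-25,-32)
g is negative-definite; reduce −g:
−g: translate: b→199 (≡2479 mod 760), so (380,2479,4045)→(380,199,28)
−g: flip: (380,199,28)→(28,-199,380)
−g: translate: b→25 (≡-199 mod 56), so (28,-199,380)→(28,25,32)
−g: reduced (well bottom): (28,25,32) with a≤c, −a<b≤a
flip sign back: reduced form of g is (-28,-25,-32)
reduced forms (-28, -25, -32) vs (-28, -25, -32) ⇒ equivalent

yes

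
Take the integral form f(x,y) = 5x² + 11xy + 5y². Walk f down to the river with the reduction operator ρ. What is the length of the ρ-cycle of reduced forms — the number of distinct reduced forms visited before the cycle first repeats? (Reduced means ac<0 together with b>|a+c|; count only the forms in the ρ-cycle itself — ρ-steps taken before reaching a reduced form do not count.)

D = 21, ⌊√D⌋ = 4
descent: ρ → (5,-1,-1)
descent: ρ → (-1,3,3)  [lands on river]
river: ρ → (3,3,-1)
ρ-cycle length = 2 (tail of 2 descent steps not counted)

2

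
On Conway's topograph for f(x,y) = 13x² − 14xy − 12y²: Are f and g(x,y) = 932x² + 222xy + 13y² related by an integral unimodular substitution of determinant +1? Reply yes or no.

D₁ = 820, D₂ = 820
river cycle of f (length 12): (-12, 14, 13), (13, 12, -13), (-13, 14, 12), (12, 10, -15), (-15, 20, 7), (7, 22, -12), (-12, 26, 3), (3, 28, -3), (-3, 26, 12), (12, 22, -7), … (2 more)
river cycle of g (length 12): (13, 12, -13), (-13, 14, 12), (12, 10, -15), (-15, 20, 7), (7, 22, -12), (-12, 26, 3), (3, 28, -3), (-3, 26, 12), (12, 22, -7), (-7, 20, 15), … (2 more)
cycles coincide ⇒ equivalent

yes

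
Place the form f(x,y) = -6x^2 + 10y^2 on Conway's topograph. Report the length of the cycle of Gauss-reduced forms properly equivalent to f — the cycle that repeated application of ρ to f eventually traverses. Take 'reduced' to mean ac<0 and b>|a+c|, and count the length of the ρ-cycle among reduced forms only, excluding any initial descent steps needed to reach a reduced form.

D = 240, ⌊√D⌋ = 15
descent: ρ → (10,0,-6)
descent: ρ → (-6,12,4)  [lands on river]
river: ρ → (4,12,-6)
ρ-cycle length = 2 (tail of 2 descent steps not counted)

2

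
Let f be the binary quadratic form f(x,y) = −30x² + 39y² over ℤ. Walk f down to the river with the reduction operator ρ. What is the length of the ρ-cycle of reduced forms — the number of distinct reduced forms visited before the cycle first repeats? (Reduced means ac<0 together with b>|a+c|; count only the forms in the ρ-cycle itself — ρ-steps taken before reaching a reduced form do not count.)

D = 4680, ⌊√D⌋ = 68
descent: ρ → (39,0,-30)
descent: ρ → (-30,60,9)  [lands on river]
river: ρ → (9,66,-9)
river: ρ → (-9,60,30)
river: ρ → (30,60,-9)
river: ρ → (-9,66,9)
river: ρ → (9,60,-30)
ρ-cycle length = 6 (tail of 2 descent steps not counted)

6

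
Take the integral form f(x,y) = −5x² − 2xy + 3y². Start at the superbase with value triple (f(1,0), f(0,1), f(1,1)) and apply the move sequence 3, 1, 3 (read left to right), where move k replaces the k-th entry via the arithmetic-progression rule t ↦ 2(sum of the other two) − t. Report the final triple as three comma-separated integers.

start (-5,3,-4) = (f(1,0),f(0,1),f(1,1))
replace slot 3: 2·((-5)+3) − (-4) = 0 → (-5,3,0)
replace slot 1: 2·(3+0) − (-5) = 11 → (11,3,0)
replace slot 3: 2·(11+3) − 0 = 28 → (11,3,28)

11,3,28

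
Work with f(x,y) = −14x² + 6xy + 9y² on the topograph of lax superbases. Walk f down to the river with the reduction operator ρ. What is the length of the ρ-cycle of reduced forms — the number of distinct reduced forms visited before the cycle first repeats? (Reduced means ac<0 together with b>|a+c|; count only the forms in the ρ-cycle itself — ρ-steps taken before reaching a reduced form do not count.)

D = 540, ⌊√D⌋ = 23
river: ρ → (9,12,-11)
river: ρ → (-11,10,10)
river: ρ → (10,10,-11)
river: ρ → (-11,12,9)
river: ρ → (9,6,-14)
river: ρ → (-14,22,1)
river: ρ → (1,22,-14)
river: ρ → (-14,6,9)
ρ-cycle length = 8 (tail of 0 descent steps not counted)

8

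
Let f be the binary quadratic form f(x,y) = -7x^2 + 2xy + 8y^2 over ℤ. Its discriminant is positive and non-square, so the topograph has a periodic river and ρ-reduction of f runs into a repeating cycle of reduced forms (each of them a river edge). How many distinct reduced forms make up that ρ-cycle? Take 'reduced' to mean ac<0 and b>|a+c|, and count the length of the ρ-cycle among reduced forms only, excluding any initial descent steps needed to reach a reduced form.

D = 228, ⌊√D⌋ = 15
river: ρ → (8,14,-1)
river: ρ → (-1,14,8)
river: ρ → (8,2,-7)
river: ρ → (-7,12,3)
river: ρ → (3,12,-7)
river: ρ → (-7,2,8)
ρ-cycle length = 6 (tail of 0 descent steps not counted)

6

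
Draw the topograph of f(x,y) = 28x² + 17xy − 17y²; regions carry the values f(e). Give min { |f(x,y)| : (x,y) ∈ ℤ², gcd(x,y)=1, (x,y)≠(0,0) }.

river: ρ → (-17,17,28)
river: ρ → (28,39,-6)
river: ρ → (-6,45,7)
river: ρ → (7,39,-24)
river: ρ → (-24,9,22)
river: ρ → (22,35,-11)
river: ρ → (-11,31,28)
river: ρ → (28,25,-14)
river: ρ → (-14,31,22)
river: ρ → (22,13,-23)
river: ρ → (-23,33,12)
river: ρ → (12,39,-14)
river: ρ → (-14,45,3)
river: ρ → (3,45,-14)
river: ρ → (-14,39,12)
river: ρ → (12,33,-23)
river: ρ → (-23,13,22)
river: ρ → (22,31,-14)
river: ρ → (-14,25,28)
river: ρ → (28,31,-11)
river: ρ → (-11,35,22)
river: ρ → (22,9,-24)
river: ρ → (-24,39,7)
river: ρ → (7,45,-6)
river: ρ → (-6,39,28)
river: ρ → (28,17,-17)
closes: descent 0, river 26
min |a| on river = 3

3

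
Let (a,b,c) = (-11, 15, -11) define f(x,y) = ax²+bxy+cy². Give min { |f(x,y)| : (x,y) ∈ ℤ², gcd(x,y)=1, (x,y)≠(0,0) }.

translate: b→7 (≡-15 mod 22), so (11,-15,11)→(11,7,7)
flip: (11,7,7)→(7,-7,11)
translate: b→7 (≡-7 mod 14), so (7,-7,11)→(7,7,11)
reduced (well bottom): (7,7,11) with a≤c, −a<b≤a
well minimum |f| = |-7| = 7 (negative-definite)

7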